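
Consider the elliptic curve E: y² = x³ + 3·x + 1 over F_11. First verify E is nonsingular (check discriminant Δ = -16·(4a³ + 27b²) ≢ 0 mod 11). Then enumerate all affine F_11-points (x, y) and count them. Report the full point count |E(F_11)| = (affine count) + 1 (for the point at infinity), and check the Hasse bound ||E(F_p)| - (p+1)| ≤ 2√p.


Affine points = {(0, 1), (0, 10), (1, 4), (1, 7), (2, 2), (2, 9), (3, 2), (3, 9), (4, 0), (5, 3), (5, 8), (6, 2), (6, 9), (8, 3), (8, 8), (9, 3), (9, 8)}; affine count = 17; |E(F_11)| = 18.

Discriminant check: Δ ∝ 4a³ + 27b² = 4·3³ + 27·1² = 4·27 + 27·1 ≡ 3 (mod 11). Nonzero ⇒ E is nonsingular.
For each x ∈ F_11, compute rhs = x³ + 3·x + 1 mod 11, then count y ∈ F_11 with y² ≡ rhs.
  x = 0: rhs = 1, matching y values: 1, 10 (2 points).
  x = 1: rhs = 5, matching y values: 4, 7 (2 points).
  x = 2: rhs = 4, matching y values: 2, 9 (2 points).
  x = 3: rhs = 4, matching y values: 2, 9 (2 points).
  x = 4: rhs = 0, matching y values: 0 (1 points).
  x = 5: rhs = 9, matching y values: 3, 8 (2 points).
  x = 6: rhs = 4, matching y values: 2, 9 (2 points).
  x = 7: rhs = 2, matching y values: none (0 points).
  x = 8: rhs = 9, matching y values: 3, 8 (2 points).
  x = 9: rhs = 9, matching y values: 3, 8 (2 points).
  x = 10: rhs = 8, matching y values: none (0 points).
Total affine count: 17.
Full point count |E(F_11)| = 17 + 1 = 18.
Hasse bound: |18 − (11+1)| = |6| = 6 ≤ 2√11 ≈ 6.6332 ✓.


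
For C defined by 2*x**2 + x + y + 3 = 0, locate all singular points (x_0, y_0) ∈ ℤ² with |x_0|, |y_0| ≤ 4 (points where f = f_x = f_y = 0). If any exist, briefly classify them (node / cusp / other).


No singular points in the scanned grid; C is smooth there.

Compute partial derivatives:
  f_x = 4*x + 1.
  f_y = 1.
f_y = 1 is a nonzero constant, so f_y never vanishes: no point (x, y) can satisfy f = f_x = f_y = 0. In particular no (x, y) ∈ {−4, ..., 4}² is singular; the curve is smooth.


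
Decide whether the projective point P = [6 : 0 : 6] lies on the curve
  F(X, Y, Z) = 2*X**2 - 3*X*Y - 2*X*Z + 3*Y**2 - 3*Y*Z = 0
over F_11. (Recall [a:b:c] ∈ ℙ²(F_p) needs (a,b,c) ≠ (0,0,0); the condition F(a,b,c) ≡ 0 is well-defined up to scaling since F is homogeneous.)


F(6,0,6) ≡ 0 (mod 11); P is on the curve.

Evaluate F(6, 0, 6) term-by-term (mod 11).
  2*X**2 ↦ 2·36·1·1 = 72
  -3*X*Y ↦ -3·6·0·1 = 0
  -2*X*Z ↦ -2·6·1·6 = -72
  3*Y**2 ↦ 3·1·0·1 = 0
  -3*Y*Z ↦ -3·1·0·6 = 0
Sum: F(6, 0, 6) = (72) + (0) + (-72) + (0) + (0) = 0.
Reducing mod 11: 0 ≡ 0 (mod 11).
Since F(a, b, c) ≡ 0 (mod 11), P lies on the curve.


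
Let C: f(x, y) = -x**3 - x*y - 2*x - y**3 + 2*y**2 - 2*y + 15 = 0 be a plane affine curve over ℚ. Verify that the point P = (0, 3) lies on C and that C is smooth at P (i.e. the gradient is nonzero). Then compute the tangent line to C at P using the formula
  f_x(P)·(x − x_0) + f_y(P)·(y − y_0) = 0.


Tangent line at P: -5*x - 17*y + 51 = 0.

Step 1: f(0, 3) = 0, so P lies on C.
Step 2: partial derivatives
  f_x(x, y) = -3*x**2 - y - 2, f_y(x, y) = -x - 3*y**2 + 4*y - 2.
  f_x(P) = -5, f_y(P) = -17 (gradient nonzero, so P is smooth).
Step 3: tangent line at P: -5·(x − 0) + -17·(y − 3) = 0.
Expanding: -5*x - 17*y + 51 = 0.


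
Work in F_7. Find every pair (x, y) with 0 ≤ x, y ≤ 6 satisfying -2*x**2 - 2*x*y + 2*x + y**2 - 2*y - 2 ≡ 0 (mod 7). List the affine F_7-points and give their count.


Affine F_7-points: {(2, 2), (2, 4), (3, 0), (3, 1), (4, 1), (4, 2), (5, 0), (5, 5)}; count = 8.

For each of the 49 pairs (x, y) ∈ F_7², evaluate f(x, y) mod 7. Record the zeros.
  x = 0: [0↦5, 1↦4, 2↦5, 3↦1, 4↦6, 5↦6, 6↦1]  zeros at y ∈ ∅
  x = 1: [0↦5, 1↦2, 2↦1, 3↦2, 4↦5, 5↦3, 6↦3]  zeros at y ∈ ∅
  x = 2: [0↦1, 1↦3, 2↦0, 3↦6, 4↦0, 5↦3, 6↦1]  zeros at y ∈ {2, 4}
  x = 3: [0↦0, 1↦0, 2↦2, 3↦6, 4↦5, 5↦6, 6↦2]  zeros at y ∈ {0, 1}
  x = 4: [0↦2, 1↦0, 2↦0, 3↦2, 4↦6, 5↦5, 6↦6]  zeros at y ∈ {1, 2}
  x = 5: [0↦0, 1↦3, 2↦1, 3↦1, 4↦3, 5↦0, 6↦6]  zeros at y ∈ {0, 5}
  x = 6: [0↦1, 1↦2, 2↦5, 3↦3, 4↦3, 5↦5, 6↦2]  zeros at y ∈ ∅
Collecting zeros: affine points = {(2, 2), (2, 4), (3, 0), (3, 1), (4, 1), (4, 2), (5, 0), (5, 5)}.
Total count |C(F_7)_aff| = 8.


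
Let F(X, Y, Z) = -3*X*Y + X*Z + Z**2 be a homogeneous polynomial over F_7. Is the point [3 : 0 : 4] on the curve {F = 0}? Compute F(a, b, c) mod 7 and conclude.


F(3,0,4) ≡ 0 (mod 7); P is on the curve.

Evaluate F(3, 0, 4) term-by-term (mod 7).
  -3*X*Y ↦ -3·3·0·1 = 0
  X*Z ↦ 1·3·1·4 = 12
  Z**2 ↦ 1·1·1·16 = 16
Sum: F(3, 0, 4) = (0) + (12) + (16) = 28.
Reducing mod 7: 28 ≡ 0 (mod 7).
Since F(a, b, c) ≡ 0 (mod 7), P lies on the curve.


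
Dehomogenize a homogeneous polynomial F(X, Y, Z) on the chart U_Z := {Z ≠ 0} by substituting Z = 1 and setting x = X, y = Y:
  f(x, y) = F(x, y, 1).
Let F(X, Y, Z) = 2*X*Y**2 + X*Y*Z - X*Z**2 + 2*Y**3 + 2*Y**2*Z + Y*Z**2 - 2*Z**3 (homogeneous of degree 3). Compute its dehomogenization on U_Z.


f(x, y) = 2*x*y**2 + x*y - x + 2*y**3 + 2*y**2 + y - 2

On U_Z we set Z = 1. Each monomial c·X^i·Y^j·Z^k in F becomes c·x^i·y^j·1^k = c·x^i·y^j.
Substituting Z = 1: F(X, Y, 1) = 2*x*y**2 + x*y - x + 2*y**3 + 2*y**2 + y - 2.
Note: deg(f) ≤ deg(F) = 3; strict inequality happens when F is divisible by Z (lost terms).


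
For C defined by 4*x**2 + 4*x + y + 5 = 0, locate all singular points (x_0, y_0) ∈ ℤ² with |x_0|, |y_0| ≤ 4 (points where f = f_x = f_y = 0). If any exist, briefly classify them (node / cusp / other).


No singular points in the scanned grid; C is smooth there.

Compute partial derivatives:
  f_x = 8*x + 4.
  f_y = 1.
f_y = 1 is a nonzero constant, so f_y never vanishes: no point (x, y) can satisfy f = f_x = f_y = 0. In particular no (x, y) ∈ {−4, ..., 4}² is singular; the curve is smooth.


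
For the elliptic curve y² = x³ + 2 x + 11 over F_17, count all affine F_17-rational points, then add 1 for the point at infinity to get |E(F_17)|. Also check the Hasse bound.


Affine points = {(4, 7), (4, 10), (6, 1), (6, 16), (11, 2), (11, 15), (15, 4), (15, 13), (16, 5), (16, 12)}; affine count = 10; |E(F_17)| = 11.

Discriminant check: Δ ∝ 4a³ + 27b² = 4·2³ + 27·11² = 4·8 + 27·121 ≡ 1 (mod 17). Nonzero ⇒ E is nonsingular.
For each x ∈ F_17, compute rhs = x³ + 2·x + 11 mod 17, then count y ∈ F_17 with y² ≡ rhs.
  x = 0: rhs = 11, matching y values: none (0 points).
  x = 1: rhs = 14, matching y values: none (0 points).
  x = 2: rhs = 6, matching y values: none (0 points).
  x = 3: rhs = 10, matching y values: none (0 points).
  x = 4: rhs = 15, matching y values: 7, 10 (2 points).
  x = 5: rhs = 10, matching y values: none (0 points).
  x = 6: rhs = 1, matching y values: 1, 16 (2 points).
  x = 7: rhs = 11, matching y values: none (0 points).
  x = 8: rhs = 12, matching y values: none (0 points).
  x = 9: rhs = 10, matching y values: none (0 points).
  x = 10: rhs = 11, matching y values: none (0 points).
  x = 11: rhs = 4, matching y values: 2, 15 (2 points).
  x = 12: rhs = 12, matching y values: none (0 points).
  x = 13: rhs = 7, matching y values: none (0 points).
  x = 14: rhs = 12, matching y values: none (0 points).
  x = 15: rhs = 16, matching y values: 4, 13 (2 points).
  x = 16: rhs = 8, matching y values: 5, 12 (2 points).
Total affine count: 10.
Full point count |E(F_17)| = 10 + 1 = 11.
Hasse bound: |11 − (17+1)| = |-7| = 7 ≤ 2√17 ≈ 8.2462 ✓.


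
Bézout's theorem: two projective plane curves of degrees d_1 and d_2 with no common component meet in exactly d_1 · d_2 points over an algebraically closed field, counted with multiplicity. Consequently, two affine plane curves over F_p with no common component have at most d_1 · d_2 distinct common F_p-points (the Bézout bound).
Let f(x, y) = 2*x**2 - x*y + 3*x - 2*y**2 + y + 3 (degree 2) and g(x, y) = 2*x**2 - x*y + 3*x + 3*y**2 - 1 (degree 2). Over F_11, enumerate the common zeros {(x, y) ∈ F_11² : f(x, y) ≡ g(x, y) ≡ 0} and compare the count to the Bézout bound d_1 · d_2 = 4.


Common zeros: {(9, 8), (10, 8)}; count = 2; Bézout bound = 4.

deg(f) = 2, deg(g) = 2, so Bézout bound = 4.
Scan x ∈ F_11. For each x, list the y ∈ F_11 with f(x, y) ≡ 0 and those with g(x, y) ≡ 0 (mod 11); the common zeros in that column are the intersection.
  x = 0: f ≡ 0 at y ∈ {7, 10}; g ≡ 0 at y ∈ {2, 9}; common: ∅.
  x = 1: f ≡ 0 at y ∈ {2, 9}; g ≡ 0 at y ∈ ∅; common: ∅.
  x = 2: f ≡ 0 at y ∈ {7, 9}; g ≡ 0 at y ∈ ∅; common: ∅.
  x = 3: f ≡ 0 at y ∈ ∅; g ≡ 0 at y ∈ {3, 9}; common: ∅.
  x = 4: f ≡ 0 at y ∈ {2}; g ≡ 0 at y ∈ ∅; common: ∅.
  x = 5: f ≡ 0 at y ∈ ∅; g ≡ 0 at y ∈ {2, 7}; common: ∅.
  x = 6: f ≡ 0 at y ∈ ∅; g ≡ 0 at y ∈ ∅; common: ∅.
  x = 7: f ≡ 0 at y ∈ {4}; g ≡ 0 at y ∈ ∅; common: ∅.
  x = 8: f ≡ 0 at y ∈ ∅; g ≡ 0 at y ∈ {3, 7}; common: ∅.
  x = 9: f ≡ 0 at y ∈ {8, 10}; g ≡ 0 at y ∈ {6, 8}; common: {8}.
  x = 10: f ≡ 0 at y ∈ {4, 8}; g ≡ 0 at y ∈ {8, 10}; common: {8}.
Collecting: common zeros = {(9, 8), (10, 8)}, so the count is 2.
Comparison with the Bézout bound: 2 ≤ 4 = deg(f)·deg(g), as expected for curves with no common component (the affine F_11-count falls short of the bound because intersections may lie at infinity, over extension fields, or carry multiplicity).


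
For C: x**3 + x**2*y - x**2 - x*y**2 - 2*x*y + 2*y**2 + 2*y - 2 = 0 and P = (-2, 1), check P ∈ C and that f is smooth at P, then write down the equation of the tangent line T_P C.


Tangent line at P: 9*x + 18*y = 0.

Step 1: f(-2, 1) = 0, so P lies on C.
Step 2: partial derivatives
  f_x(x, y) = 3*x**2 + 2*x*y - 2*x - y**2 - 2*y, f_y(x, y) = x**2 - 2*x*y - 2*x + 4*y + 2.
  f_x(P) = 9, f_y(P) = 18 (gradient nonzero, so P is smooth).
Step 3: tangent line at P: 9·(x − -2) + 18·(y − 1) = 0.
Expanding: 9*x + 18*y = 0.


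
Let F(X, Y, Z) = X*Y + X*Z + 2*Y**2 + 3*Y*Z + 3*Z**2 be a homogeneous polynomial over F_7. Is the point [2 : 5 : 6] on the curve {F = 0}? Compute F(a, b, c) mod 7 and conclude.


F(2,5,6) ≡ 4 (mod 7); P is NOT on the curve.

Evaluate F(2, 5, 6) term-by-term (mod 7).
  X*Y ↦ 1·2·5·1 = 10
  X*Z ↦ 1·2·1·6 = 12
  2*Y**2 ↦ 2·1·25·1 = 50
  3*Y*Z ↦ 3·1·5·6 = 90
  3*Z**2 ↦ 3·1·1·36 = 108
Sum: F(2, 5, 6) = (10) + (12) + (50) + (90) + (108) = 270.
Reducing mod 7: 270 ≡ 4 (mod 7).
Since F(a, b, c) ≡ 4 ≠ 0 (mod 7), P does NOT lie on the curve.


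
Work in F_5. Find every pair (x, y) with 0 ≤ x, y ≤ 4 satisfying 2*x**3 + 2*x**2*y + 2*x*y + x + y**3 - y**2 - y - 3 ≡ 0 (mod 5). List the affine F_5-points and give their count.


Affine F_5-points: {(1, 0), (1, 2), (1, 4), (2, 0)}; count = 4.

For each of the 25 pairs (x, y) ∈ F_5², evaluate f(x, y) mod 5. Record the zeros.
  x = 0: [0↦2, 1↦1, 2↦4, 3↦2, 4↦1]  zeros at y ∈ ∅
  x = 1: [0↦0, 1↦3, 2↦0, 3↦2, 4↦0]  zeros at y ∈ {0, 2, 4}
  x = 2: [0↦0, 1↦1, 2↦1, 3↦1, 4↦2]  zeros at y ∈ {0}
  x = 3: [0↦4, 1↦2, 2↦4, 3↦1, 4↦4]  zeros at y ∈ ∅
  x = 4: [0↦4, 1↦3, 2↦1, 3↦4, 4↦3]  zeros at y ∈ ∅
Collecting zeros: affine points = {(1, 0), (1, 2), (1, 4), (2, 0)}.
Total count |C(F_5)_aff| = 4.


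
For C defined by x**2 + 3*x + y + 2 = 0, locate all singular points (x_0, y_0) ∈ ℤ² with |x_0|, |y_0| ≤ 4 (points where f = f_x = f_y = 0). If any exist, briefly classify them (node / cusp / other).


No singular points in the scanned grid; C is smooth there.

Compute partial derivatives:
  f_x = 2*x + 3.
  f_y = 1.
f_y = 1 is a nonzero constant, so f_y never vanishes: no point (x, y) can satisfy f = f_x = f_y = 0. In particular no (x, y) ∈ {−4, ..., 4}² is singular; the curve is smooth.


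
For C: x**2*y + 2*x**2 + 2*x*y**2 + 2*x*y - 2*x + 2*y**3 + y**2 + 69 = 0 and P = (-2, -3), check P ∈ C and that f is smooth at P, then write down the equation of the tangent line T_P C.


Tangent line at P: 14*x + 72*y + 244 = 0.

Step 1: f(-2, -3) = 0, so P lies on C.
Step 2: partial derivatives
  f_x(x, y) = 2*x*y + 4*x + 2*y**2 + 2*y - 2, f_y(x, y) = x**2 + 4*x*y + 2*x + 6*y**2 + 2*y.
  f_x(P) = 14, f_y(P) = 72 (gradient nonzero, so P is smooth).
Step 3: tangent line at P: 14·(x − -2) + 72·(y − -3) = 0.
Expanding: 14*x + 72*y + 244 = 0.


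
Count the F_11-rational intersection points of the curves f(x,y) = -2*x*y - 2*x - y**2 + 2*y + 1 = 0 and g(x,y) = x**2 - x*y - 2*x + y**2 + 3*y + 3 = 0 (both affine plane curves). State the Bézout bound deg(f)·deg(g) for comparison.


Common zeros: ∅; count = 0; Bézout bound = 4.

deg(f) = 2, deg(g) = 2, so Bézout bound = 4.
Scan x ∈ F_11. For each x, list the y ∈ F_11 with f(x, y) ≡ 0 and those with g(x, y) ≡ 0 (mod 11); the common zeros in that column are the intersection.
  x = 0: f ≡ 0 at y ∈ ∅; g ≡ 0 at y ∈ ∅; common: ∅.
  x = 1: f ≡ 0 at y ∈ ∅; g ≡ 0 at y ∈ ∅; common: ∅.
  x = 2: f ≡ 0 at y ∈ {2, 7}; g ≡ 0 at y ∈ {5}; common: ∅.
  x = 3: f ≡ 0 at y ∈ ∅; g ≡ 0 at y ∈ {4, 7}; common: ∅.
  x = 4: f ≡ 0 at y ∈ ∅; g ≡ 0 at y ∈ {0, 1}; common: ∅.
  x = 5: f ≡ 0 at y ∈ ∅; g ≡ 0 at y ∈ {5, 8}; common: ∅.
  x = 6: f ≡ 0 at y ∈ {0, 1}; g ≡ 0 at y ∈ {7}; common: ∅.
  x = 7: f ≡ 0 at y ∈ {4, 6}; g ≡ 0 at y ∈ ∅; common: ∅.
  x = 8: f ≡ 0 at y ∈ {3, 5}; g ≡ 0 at y ∈ ∅; common: ∅.
  x = 9: f ≡ 0 at y ∈ {8, 9}; g ≡ 0 at y ∈ {0, 6}; common: ∅.
  x = 10: f ≡ 0 at y ∈ ∅; g ≡ 0 at y ∈ {1, 6}; common: ∅.
Collecting: common zeros = ∅, so the count is 0.
Comparison with the Bézout bound: 0 ≤ 4 = deg(f)·deg(g), as expected for curves with no common component (the affine F_11-count falls short of the bound because intersections may lie at infinity, over extension fields, or carry multiplicity).


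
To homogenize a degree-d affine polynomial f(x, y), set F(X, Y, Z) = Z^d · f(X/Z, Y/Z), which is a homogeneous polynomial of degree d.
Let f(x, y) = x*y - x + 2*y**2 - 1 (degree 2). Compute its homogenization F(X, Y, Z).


F(X, Y, Z) = X*Y - X*Z + 2*Y**2 - Z**2

deg(f) = 2.
Substitute x = X/Z, y = Y/Z into f, then multiply by Z^2.
  monomial 1·x^1·y^1 ↦ 1·X^1·Y^1·Z^0.
  monomial -1·x^1·y^0 ↦ -1·X^1·Y^0·Z^1.
  monomial 2·x^0·y^2 ↦ 2·X^0·Y^2·Z^0.
  monomial -1·x^0·y^0 ↦ -1·X^0·Y^0·Z^2.
Collecting: F(X, Y, Z) = X*Y - X*Z + 2*Y**2 - Z**2.


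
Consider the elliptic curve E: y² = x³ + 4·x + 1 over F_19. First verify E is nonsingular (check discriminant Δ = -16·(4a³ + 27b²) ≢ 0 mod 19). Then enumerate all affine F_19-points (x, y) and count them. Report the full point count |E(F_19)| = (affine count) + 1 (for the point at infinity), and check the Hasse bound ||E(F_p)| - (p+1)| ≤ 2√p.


Affine points = {(0, 1), (0, 18), (1, 5), (1, 14), (2, 6), (2, 13), (4, 9), (4, 10), (7, 7), (7, 12), (9, 5), (9, 14), (15, 4), (15, 15), (16, 0), (17, 2), (17, 17)}; affine count = 17; |E(F_19)| = 18.

Discriminant check: Δ ∝ 4a³ + 27b² = 4·4³ + 27·1² = 4·64 + 27·1 ≡ 17 (mod 19). Nonzero ⇒ E is nonsingular.
For each x ∈ F_19, compute rhs = x³ + 4·x + 1 mod 19, then count y ∈ F_19 with y² ≡ rhs.
  x = 0: rhs = 1, matching y values: 1, 18 (2 points).
  x = 1: rhs = 6, matching y values: 5, 14 (2 points).
  x = 2: rhs = 17, matching y values: 6, 13 (2 points).
  x = 3: rhs = 2, matching y values: none (0 points).
  x = 4: rhs = 5, matching y values: 9, 10 (2 points).
  x = 5: rhs = 13, matching y values: none (0 points).
  x = 6: rhs = 13, matching y values: none (0 points).
  x = 7: rhs = 11, matching y values: 7, 12 (2 points).
  x = 8: rhs = 13, matching y values: none (0 points).
  x = 9: rhs = 6, matching y values: 5, 14 (2 points).
  x = 10: rhs = 15, matching y values: none (0 points).
  x = 11: rhs = 8, matching y values: none (0 points).
  x = 12: rhs = 10, matching y values: none (0 points).
  x = 13: rhs = 8, matching y values: none (0 points).
  x = 14: rhs = 8, matching y values: none (0 points).
  x = 15: rhs = 16, matching y values: 4, 15 (2 points).
  x = 16: rhs = 0, matching y values: 0 (1 points).
  x = 17: rhs = 4, matching y values: 2, 17 (2 points).
  x = 18: rhs = 15, matching y values: none (0 points).
Total affine count: 17.
Full point count |E(F_19)| = 17 + 1 = 18.
Hasse bound: |18 − (19+1)| = |-2| = 2 ≤ 2√19 ≈ 8.7178 ✓.


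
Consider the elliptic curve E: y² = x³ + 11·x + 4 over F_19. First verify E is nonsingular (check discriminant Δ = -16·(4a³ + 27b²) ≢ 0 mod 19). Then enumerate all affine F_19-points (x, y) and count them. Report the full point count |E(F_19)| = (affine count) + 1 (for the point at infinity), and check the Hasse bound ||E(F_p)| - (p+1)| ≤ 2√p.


Affine points = {(0, 2), (0, 17), (1, 4), (1, 15), (3, 8), (3, 11), (4, 6), (4, 13), (6, 1), (6, 18), (7, 5), (7, 14), (13, 8), (13, 11), (16, 1), (16, 18), (18, 7), (18, 12)}; affine count = 18; |E(F_19)| = 19.

Discriminant check: Δ ∝ 4a³ + 27b² = 4·11³ + 27·4² = 4·1331 + 27·16 ≡ 18 (mod 19). Nonzero ⇒ E is nonsingular.
For each x ∈ F_19, compute rhs = x³ + 11·x + 4 mod 19, then count y ∈ F_19 with y² ≡ rhs.
  x = 0: rhs = 4, matching y values: 2, 17 (2 points).
  x = 1: rhs = 16, matching y values: 4, 15 (2 points).
  x = 2: rhs = 15, matching y values: none (0 points).
  x = 3: rhs = 7, matching y values: 8, 11 (2 points).
  x = 4: rhs = 17, matching y values: 6, 13 (2 points).
  x = 5: rhs = 13, matching y values: none (0 points).
  x = 6: rhs = 1, matching y values: 1, 18 (2 points).
  x = 7: rhs = 6, matching y values: 5, 14 (2 points).
  x = 8: rhs = 15, matching y values: none (0 points).
  x = 9: rhs = 15, matching y values: none (0 points).
  x = 10: rhs = 12, matching y values: none (0 points).
  x = 11: rhs = 12, matching y values: none (0 points).
  x = 12: rhs = 2, matching y values: none (0 points).
  x = 13: rhs = 7, matching y values: 8, 11 (2 points).
  x = 14: rhs = 14, matching y values: none (0 points).
  x = 15: rhs = 10, matching y values: none (0 points).
  x = 16: rhs = 1, matching y values: 1, 18 (2 points).
  x = 17: rhs = 12, matching y values: none (0 points).
  x = 18: rhs = 11, matching y values: 7, 12 (2 points).
Total affine count: 18.
Full point count |E(F_19)| = 18 + 1 = 19.
Hasse bound: |19 − (19+1)| = |-1| = 1 ≤ 2√19 ≈ 8.7178 ✓.


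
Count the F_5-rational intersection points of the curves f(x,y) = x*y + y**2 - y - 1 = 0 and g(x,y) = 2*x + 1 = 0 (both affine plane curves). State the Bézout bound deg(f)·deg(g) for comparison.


Common zeros: {(2, 2)}; count = 1; Bézout bound = 2.

deg(f) = 2, deg(g) = 1, so Bézout bound = 2.
Scan x ∈ F_5. For each x, list the y ∈ F_5 with f(x, y) ≡ 0 and those with g(x, y) ≡ 0 (mod 5); the common zeros in that column are the intersection.
  x = 0: f ≡ 0 at y ∈ {3}; g ≡ 0 at y ∈ ∅; common: ∅.
  x = 1: f ≡ 0 at y ∈ {1, 4}; g ≡ 0 at y ∈ ∅; common: ∅.
  x = 2: f ≡ 0 at y ∈ {2}; g ≡ 0 at y ∈ {0, 1, 2, 3, 4}; common: {2}.
  x = 3: f ≡ 0 at y ∈ ∅; g ≡ 0 at y ∈ ∅; common: ∅.
  x = 4: f ≡ 0 at y ∈ ∅; g ≡ 0 at y ∈ ∅; common: ∅.
Collecting: common zeros = {(2, 2)}, so the count is 1.
Comparison with the Bézout bound: 1 ≤ 2 = deg(f)·deg(g), as expected for curves with no common component (the affine F_5-count falls short of the bound because intersections may lie at infinity, over extension fields, or carry multiplicity).


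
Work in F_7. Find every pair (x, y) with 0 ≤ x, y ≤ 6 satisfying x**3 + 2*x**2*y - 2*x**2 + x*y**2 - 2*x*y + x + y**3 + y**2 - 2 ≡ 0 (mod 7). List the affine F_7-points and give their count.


Affine F_7-points: {(0, 1), (1, 2), (2, 0), (2, 2), (4, 6), (5, 5)}; count = 6.

For each of the 49 pairs (x, y) ∈ F_7², evaluate f(x, y) mod 7. Record the zeros.
  x = 0: [0↦5, 1↦0, 2↦3, 3↦6, 4↦1, 5↦1, 6↦5]  zeros at y ∈ {1}
  x = 1: [0↦5, 1↦1, 2↦0, 3↦1, 4↦3, 5↦5, 6↦6]  zeros at y ∈ {2}
  x = 2: [0↦0, 1↦1, 2↦0, 3↦3, 4↦2, 5↦3, 6↦5]  zeros at y ∈ {0, 2}
  x = 3: [0↦3, 1↦6, 2↦2, 3↦4, 4↦4, 5↦1, 6↦1]  zeros at y ∈ ∅
  x = 4: [0↦6, 1↦1, 2↦5, 3↦3, 4↦1, 5↦5, 6↦0]  zeros at y ∈ {6}
  x = 5: [0↦1, 1↦6, 2↦1, 3↦6, 4↦6, 5↦0, 6↦1]  zeros at y ∈ {5}
  x = 6: [0↦1, 1↦6, 2↦3, 3↦5, 4↦4, 5↦6, 6↦3]  zeros at y ∈ ∅
Collecting zeros: affine points = {(0, 1), (1, 2), (2, 0), (2, 2), (4, 6), (5, 5)}.
Total count |C(F_7)_aff| = 6.


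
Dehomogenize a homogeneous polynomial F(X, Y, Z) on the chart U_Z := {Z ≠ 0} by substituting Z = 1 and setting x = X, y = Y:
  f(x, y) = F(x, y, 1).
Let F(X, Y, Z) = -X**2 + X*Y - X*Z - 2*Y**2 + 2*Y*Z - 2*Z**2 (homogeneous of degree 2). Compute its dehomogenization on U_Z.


f(x, y) = -x**2 + x*y - x - 2*y**2 + 2*y - 2

On U_Z we set Z = 1. Each monomial c·X^i·Y^j·Z^k in F becomes c·x^i·y^j·1^k = c·x^i·y^j.
Substituting Z = 1: F(X, Y, 1) = -x**2 + x*y - x - 2*y**2 + 2*y - 2.
Note: deg(f) ≤ deg(F) = 2; strict inequality happens when F is divisible by Z (lost terms).


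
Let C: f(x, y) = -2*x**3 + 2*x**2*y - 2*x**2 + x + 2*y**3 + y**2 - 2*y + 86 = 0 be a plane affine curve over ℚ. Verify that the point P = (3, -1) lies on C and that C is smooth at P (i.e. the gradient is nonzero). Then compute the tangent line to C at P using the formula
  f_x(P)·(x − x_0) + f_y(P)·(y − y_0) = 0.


Tangent line at P: -77*x + 20*y + 251 = 0.

Step 1: f(3, -1) = 0, so P lies on C.
Step 2: partial derivatives
  f_x(x, y) = -6*x**2 + 4*x*y - 4*x + 1, f_y(x, y) = 2*x**2 + 6*y**2 + 2*y - 2.
  f_x(P) = -77, f_y(P) = 20 (gradient nonzero, so P is smooth).
Step 3: tangent line at P: -77·(x − 3) + 20·(y − -1) = 0.
Expanding: -77*x + 20*y + 251 = 0.


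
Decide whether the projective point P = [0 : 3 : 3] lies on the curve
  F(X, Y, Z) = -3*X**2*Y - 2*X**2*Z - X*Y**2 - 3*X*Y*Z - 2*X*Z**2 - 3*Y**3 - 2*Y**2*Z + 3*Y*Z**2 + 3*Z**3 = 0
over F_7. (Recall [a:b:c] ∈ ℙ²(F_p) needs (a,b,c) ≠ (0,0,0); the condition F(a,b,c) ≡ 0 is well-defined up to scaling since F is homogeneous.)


F(0,3,3) ≡ 6 (mod 7); P is NOT on the curve.

Evaluate F(0, 3, 3) term-by-term (mod 7).
  -3*X**2*Y ↦ -3·0·3·1 = 0
  -2*X**2*Z ↦ -2·0·1·3 = 0
  -X*Y**2 ↦ -1·0·9·1 = 0
  -3*X*Y*Z ↦ -3·0·3·3 = 0
  -2*X*Z**2 ↦ -2·0·1·9 = 0
  -3*Y**3 ↦ -3·1·27·1 = -81
  -2*Y**2*Z ↦ -2·1·9·3 = -54
  3*Y*Z**2 ↦ 3·1·3·9 = 81
  3*Z**3 ↦ 3·1·1·27 = 81
Sum: F(0, 3, 3) = (0) + (0) + (0) + (0) + (0) + (-81) + (-54) + (81) + (81) = 27.
Reducing mod 7: 27 ≡ 6 (mod 7).
Since F(a, b, c) ≡ 6 ≠ 0 (mod 7), P does NOT lie on the curve.


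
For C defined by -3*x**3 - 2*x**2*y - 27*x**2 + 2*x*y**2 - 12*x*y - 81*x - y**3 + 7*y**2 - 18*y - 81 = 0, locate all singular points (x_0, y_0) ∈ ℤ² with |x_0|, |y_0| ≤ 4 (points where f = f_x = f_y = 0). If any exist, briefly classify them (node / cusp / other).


Singular points: {(-3, 0)}; classification: cusp.

Compute partial derivatives:
  f_x = -9*x**2 - 4*x*y - 54*x + 2*y**2 - 12*y - 81.
  f_y = -2*x**2 + 4*x*y - 12*x - 3*y**2 + 14*y - 18.
Scan x_0 ∈ {−4, ..., 4}. For each x_0, f_y(x_0, y) is a polynomial in y; find its integer roots y ∈ {−4, ..., 4}, then test f_x and f at those candidates.
  x = -4: f_y(-4, y) = -3*y**2 - 2*y - 2; no integer root y with |y| ≤ 4.
  x = -3: f_y(-3, y) = -3*y**2 + 2*y; vanishes at y ∈ {0}. (-3, 0): f_x = 0, f = 0 — SINGULAR.
  x = -2: f_y(-2, y) = -3*y**2 + 6*y - 2; no integer root y with |y| ≤ 4.
  x = -1: f_y(-1, y) = -3*y**2 + 10*y - 8; vanishes at y ∈ {2}. (-1, 2): f_x = -44 ≠ 0.
  x = 0: f_y(0, y) = -3*y**2 + 14*y - 18; no integer root y with |y| ≤ 4.
  x = 1: f_y(1, y) = -3*y**2 + 18*y - 32; no integer root y with |y| ≤ 4.
  x = 2: f_y(2, y) = -3*y**2 + 22*y - 50; no integer root y with |y| ≤ 4.
  x = 3: f_y(3, y) = -3*y**2 + 26*y - 72; no integer root y with |y| ≤ 4.
  x = 4: f_y(4, y) = -3*y**2 + 30*y - 98; no integer root y with |y| ≤ 4.
Only singular point on the grid: (-3, 0).
Classify: substitute x = -3 + u, y = 0 + v and expand: f = -3*u**3 - 2*u**2*v + 2*u*v**2 - v**3 + v**2.
No constant or linear terms (consistent with a singular point). Quadratic part: v**2. Cubic part: -3*u**3 - 2*u**2*v + 2*u*v**2 - v**3.
The quadratic part v**2 is a perfect square, so there is a single (double) tangent line v = 0, i.e. y = 0. Restricting the cubic part to that line (v = 0) leaves -3*u**3 ≠ 0, so f is not divisible by v and the branch is v² ≈ 3*u**3 to lowest order — this is a cusp.
Classification: cusp.


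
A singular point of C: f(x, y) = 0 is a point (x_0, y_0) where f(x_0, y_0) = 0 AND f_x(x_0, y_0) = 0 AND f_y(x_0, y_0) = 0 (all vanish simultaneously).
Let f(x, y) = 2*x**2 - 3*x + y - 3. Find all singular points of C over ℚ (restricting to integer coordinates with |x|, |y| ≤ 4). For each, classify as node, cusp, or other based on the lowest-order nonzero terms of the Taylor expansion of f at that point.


No singular points in the scanned grid; C is smooth there.

Compute partial derivatives:
  f_x = 4*x - 3.
  f_y = 1.
f_y = 1 is a nonzero constant, so f_y never vanishes: no point (x, y) can satisfy f = f_x = f_y = 0. In particular no (x, y) ∈ {−4, ..., 4}² is singular; the curve is smooth.


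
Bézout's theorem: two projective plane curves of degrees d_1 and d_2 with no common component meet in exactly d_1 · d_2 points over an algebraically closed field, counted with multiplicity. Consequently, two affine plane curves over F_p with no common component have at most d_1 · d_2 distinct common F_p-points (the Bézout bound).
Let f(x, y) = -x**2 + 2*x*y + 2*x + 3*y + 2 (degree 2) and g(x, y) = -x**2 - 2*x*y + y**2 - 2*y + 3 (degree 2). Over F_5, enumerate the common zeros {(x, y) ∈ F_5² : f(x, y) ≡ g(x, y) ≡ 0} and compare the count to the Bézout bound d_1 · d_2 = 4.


Common zeros: ∅; count = 0; Bézout bound = 4.

deg(f) = 2, deg(g) = 2, so Bézout bound = 4.
Scan x ∈ F_5. For each x, list the y ∈ F_5 with f(x, y) ≡ 0 and those with g(x, y) ≡ 0 (mod 5); the common zeros in that column are the intersection.
  x = 0: f ≡ 0 at y ∈ {1}; g ≡ 0 at y ∈ ∅; common: ∅.
  x = 1: f ≡ 0 at y ∈ ∅; g ≡ 0 at y ∈ ∅; common: ∅.
  x = 2: f ≡ 0 at y ∈ {4}; g ≡ 0 at y ∈ {3}; common: ∅.
  x = 3: f ≡ 0 at y ∈ {4}; g ≡ 0 at y ∈ ∅; common: ∅.
  x = 4: f ≡ 0 at y ∈ {1}; g ≡ 0 at y ∈ ∅; common: ∅.
Collecting: common zeros = ∅, so the count is 0.
Comparison with the Bézout bound: 0 ≤ 4 = deg(f)·deg(g), as expected for curves with no common component (the affine F_5-count falls short of the bound because intersections may lie at infinity, over extension fields, or carry multiplicity).


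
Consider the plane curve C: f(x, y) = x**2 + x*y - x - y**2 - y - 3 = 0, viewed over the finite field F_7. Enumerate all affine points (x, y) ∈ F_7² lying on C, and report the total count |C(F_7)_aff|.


Affine F_7-points: {(1, 2), (1, 5), (2, 3), (2, 5), (3, 3), (3, 6), (5, 2), (6, 6)}; count = 8.

For each of the 49 pairs (x, y) ∈ F_7², evaluate f(x, y) mod 7. Record the zeros.
  x = 0: [0↦4, 1↦2, 2↦5, 3↦6, 4↦5, 5↦2, 6↦4]  zeros at y ∈ ∅
  x = 1: [0↦4, 1↦3, 2↦0, 3↦2, 4↦2, 5↦0, 6↦3]  zeros at y ∈ {2, 5}
  x = 2: [0↦6, 1↦6, 2↦4, 3↦0, 4↦1, 5↦0, 6↦4]  zeros at y ∈ {3, 5}
  x = 3: [0↦3, 1↦4, 2↦3, 3↦0, 4↦2, 5↦2, 6↦0]  zeros at y ∈ {3, 6}
  x = 4: [0↦2, 1↦4, 2↦4, 3↦2, 4↦5, 5↦6, 6↦5]  zeros at y ∈ ∅
  x = 5: [0↦3, 1↦6, 2↦0, 3↦6, 4↦3, 5↦5, 6↦5]  zeros at y ∈ {2}
  x = 6: [0↦6, 1↦3, 2↦5, 3↦5, 4↦3, 5↦6, 6↦0]  zeros at y ∈ {6}
Collecting zeros: affine points = {(1, 2), (1, 5), (2, 3), (2, 5), (3, 3), (3, 6), (5, 2), (6, 6)}.
Total count |C(F_7)_aff| = 8.


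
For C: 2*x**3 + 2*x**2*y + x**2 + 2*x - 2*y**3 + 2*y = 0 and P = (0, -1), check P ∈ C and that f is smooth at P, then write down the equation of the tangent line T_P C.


Tangent line at P: 2*x - 4*y - 4 = 0.

Step 1: f(0, -1) = 0, so P lies on C.
Step 2: partial derivatives
  f_x(x, y) = 6*x**2 + 4*x*y + 2*x + 2, f_y(x, y) = 2*x**2 - 6*y**2 + 2.
  f_x(P) = 2, f_y(P) = -4 (gradient nonzero, so P is smooth).
Step 3: tangent line at P: 2·(x − 0) + -4·(y − -1) = 0.
Expanding: 2*x - 4*y - 4 = 0.


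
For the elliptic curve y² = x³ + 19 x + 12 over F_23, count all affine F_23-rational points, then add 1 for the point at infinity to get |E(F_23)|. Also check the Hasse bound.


Affine points = {(0, 9), (0, 14), (1, 3), (1, 20), (2, 9), (2, 14), (3, 2), (3, 21), (5, 5), (5, 18), (8, 3), (8, 20), (10, 11), (10, 12), (12, 6), (12, 17), (13, 8), (13, 15), (14, 3), (14, 20), (17, 2), (17, 21), (21, 9), (21, 14)}; affine count = 24; |E(F_23)| = 25.

Discriminant check: Δ ∝ 4a³ + 27b² = 4·19³ + 27·12² = 4·6859 + 27·144 ≡ 21 (mod 23). Nonzero ⇒ E is nonsingular.
For each x ∈ F_23, compute rhs = x³ + 19·x + 12 mod 23, then count y ∈ F_23 with y² ≡ rhs.
  x = 0: rhs = 12, matching y values: 9, 14 (2 points).
  x = 1: rhs = 9, matching y values: 3, 20 (2 points).
  x = 2: rhs = 12, matching y values: 9, 14 (2 points).
  x = 3: rhs = 4, matching y values: 2, 21 (2 points).
  x = 4: rhs = 14, matching y values: none (0 points).
  x = 5: rhs = 2, matching y values: 5, 18 (2 points).
  x = 6: rhs = 20, matching y values: none (0 points).
  x = 7: rhs = 5, matching y values: none (0 points).
  x = 8: rhs = 9, matching y values: 3, 20 (2 points).
  x = 9: rhs = 15, matching y values: none (0 points).
  x = 10: rhs = 6, matching y values: 11, 12 (2 points).
  x = 11: rhs = 11, matching y values: none (0 points).
  x = 12: rhs = 13, matching y values: 6, 17 (2 points).
  x = 13: rhs = 18, matching y values: 8, 15 (2 points).
  x = 14: rhs = 9, matching y values: 3, 20 (2 points).
  x = 15: rhs = 15, matching y values: none (0 points).
  x = 16: rhs = 19, matching y values: none (0 points).
  x = 17: rhs = 4, matching y values: 2, 21 (2 points).
  x = 18: rhs = 22, matching y values: none (0 points).
  x = 19: rhs = 10, matching y values: none (0 points).
  x = 20: rhs = 20, matching y values: none (0 points).
  x = 21: rhs = 12, matching y values: 9, 14 (2 points).
  x = 22: rhs = 15, matching y values: none (0 points).
Total affine count: 24.
Full point count |E(F_23)| = 24 + 1 = 25.
Hasse bound: |25 − (23+1)| = |1| = 1 ≤ 2√23 ≈ 9.5917 ✓.


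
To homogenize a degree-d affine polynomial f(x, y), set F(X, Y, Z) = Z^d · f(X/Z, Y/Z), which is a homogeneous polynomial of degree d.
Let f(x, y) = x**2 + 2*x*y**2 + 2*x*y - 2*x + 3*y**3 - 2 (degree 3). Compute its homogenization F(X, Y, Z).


F(X, Y, Z) = X**2*Z + 2*X*Y**2 + 2*X*Y*Z - 2*X*Z**2 + 3*Y**3 - 2*Z**3

deg(f) = 3.
Substitute x = X/Z, y = Y/Z into f, then multiply by Z^3.
  monomial 1·x^2·y^0 ↦ 1·X^2·Y^0·Z^1.
  monomial 2·x^1·y^2 ↦ 2·X^1·Y^2·Z^0.
  monomial 2·x^1·y^1 ↦ 2·X^1·Y^1·Z^1.
  monomial -2·x^1·y^0 ↦ -2·X^1·Y^0·Z^2.
  monomial 3·x^0·y^3 ↦ 3·X^0·Y^3·Z^0.
  monomial -2·x^0·y^0 ↦ -2·X^0·Y^0·Z^3.
Collecting: F(X, Y, Z) = X**2*Z + 2*X*Y**2 + 2*X*Y*Z - 2*X*Z**2 + 3*Y**3 - 2*Z**3.


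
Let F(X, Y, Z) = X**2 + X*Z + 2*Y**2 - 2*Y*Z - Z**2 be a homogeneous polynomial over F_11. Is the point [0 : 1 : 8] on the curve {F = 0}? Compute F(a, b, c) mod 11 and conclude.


F(0,1,8) ≡ 10 (mod 11); P is NOT on the curve.

Evaluate F(0, 1, 8) term-by-term (mod 11).
  X**2 ↦ 1·0·1·1 = 0
  X*Z ↦ 1·0·1·8 = 0
  2*Y**2 ↦ 2·1·1·1 = 2
  -2*Y*Z ↦ -2·1·1·8 = -16
  -Z**2 ↦ -1·1·1·64 = -64
Sum: F(0, 1, 8) = (0) + (0) + (2) + (-16) + (-64) = -78.
Reducing mod 11: -78 ≡ 10 (mod 11).
Since F(a, b, c) ≡ 10 ≠ 0 (mod 11), P does NOT lie on the curve.


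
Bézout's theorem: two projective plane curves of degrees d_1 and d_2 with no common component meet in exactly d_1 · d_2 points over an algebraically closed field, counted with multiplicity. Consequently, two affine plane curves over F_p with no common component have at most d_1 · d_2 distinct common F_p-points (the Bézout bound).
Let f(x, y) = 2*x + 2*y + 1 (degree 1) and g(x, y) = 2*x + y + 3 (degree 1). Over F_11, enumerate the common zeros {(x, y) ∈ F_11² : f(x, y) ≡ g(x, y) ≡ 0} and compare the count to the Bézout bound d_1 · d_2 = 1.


Common zeros: {(3, 2)}; count = 1; Bézout bound = 1.

deg(f) = 1, deg(g) = 1, so Bézout bound = 1.
Scan x ∈ F_11. For each x, list the y ∈ F_11 with f(x, y) ≡ 0 and those with g(x, y) ≡ 0 (mod 11); the common zeros in that column are the intersection.
  x = 0: f ≡ 0 at y ∈ {5}; g ≡ 0 at y ∈ {8}; common: ∅.
  x = 1: f ≡ 0 at y ∈ {4}; g ≡ 0 at y ∈ {6}; common: ∅.
  x = 2: f ≡ 0 at y ∈ {3}; g ≡ 0 at y ∈ {4}; common: ∅.
  x = 3: f ≡ 0 at y ∈ {2}; g ≡ 0 at y ∈ {2}; common: {2}.
  x = 4: f ≡ 0 at y ∈ {1}; g ≡ 0 at y ∈ {0}; common: ∅.
  x = 5: f ≡ 0 at y ∈ {0}; g ≡ 0 at y ∈ {9}; common: ∅.
  x = 6: f ≡ 0 at y ∈ {10}; g ≡ 0 at y ∈ {7}; common: ∅.
  x = 7: f ≡ 0 at y ∈ {9}; g ≡ 0 at y ∈ {5}; common: ∅.
  x = 8: f ≡ 0 at y ∈ {8}; g ≡ 0 at y ∈ {3}; common: ∅.
  x = 9: f ≡ 0 at y ∈ {7}; g ≡ 0 at y ∈ {1}; common: ∅.
  x = 10: f ≡ 0 at y ∈ {6}; g ≡ 0 at y ∈ {10}; common: ∅.
Collecting: common zeros = {(3, 2)}, so the count is 1.
Comparison with the Bézout bound: 1 ≤ 1 = deg(f)·deg(g), as expected for curves with no common component (the bound is attained).


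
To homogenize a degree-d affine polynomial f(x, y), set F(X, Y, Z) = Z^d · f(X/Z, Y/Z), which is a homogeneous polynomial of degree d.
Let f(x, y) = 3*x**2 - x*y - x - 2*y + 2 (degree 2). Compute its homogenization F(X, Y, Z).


F(X, Y, Z) = 3*X**2 - X*Y - X*Z - 2*Y*Z + 2*Z**2

deg(f) = 2.
Substitute x = X/Z, y = Y/Z into f, then multiply by Z^2.
  monomial 3·x^2·y^0 ↦ 3·X^2·Y^0·Z^0.
  monomial -1·x^1·y^1 ↦ -1·X^1·Y^1·Z^0.
  monomial -1·x^1·y^0 ↦ -1·X^1·Y^0·Z^1.
  monomial -2·x^0·y^1 ↦ -2·X^0·Y^1·Z^1.
  monomial 2·x^0·y^0 ↦ 2·X^0·Y^0·Z^2.
Collecting: F(X, Y, Z) = 3*X**2 - X*Y - X*Z - 2*Y*Z + 2*Z**2.


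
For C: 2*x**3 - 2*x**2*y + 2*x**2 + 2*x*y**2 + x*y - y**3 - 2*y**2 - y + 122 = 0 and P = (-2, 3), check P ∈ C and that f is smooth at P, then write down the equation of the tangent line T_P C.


Tangent line at P: 61*x - 74*y + 344 = 0.

Step 1: f(-2, 3) = 0, so P lies on C.
Step 2: partial derivatives
  f_x(x, y) = 6*x**2 - 4*x*y + 4*x + 2*y**2 + y, f_y(x, y) = -2*x**2 + 4*x*y + x - 3*y**2 - 4*y - 1.
  f_x(P) = 61, f_y(P) = -74 (gradient nonzero, so P is smooth).
Step 3: tangent line at P: 61·(x − -2) + -74·(y − 3) = 0.
Expanding: 61*x - 74*y + 344 = 0.


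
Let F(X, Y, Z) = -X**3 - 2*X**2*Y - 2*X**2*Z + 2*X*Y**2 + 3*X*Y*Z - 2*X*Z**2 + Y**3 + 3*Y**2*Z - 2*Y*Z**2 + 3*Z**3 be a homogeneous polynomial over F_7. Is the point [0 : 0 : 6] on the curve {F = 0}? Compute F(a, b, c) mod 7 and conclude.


F(0,0,6) ≡ 4 (mod 7); P is NOT on the curve.

Evaluate F(0, 0, 6) term-by-term (mod 7).
  -X**3 ↦ -1·0·1·1 = 0
  -2*X**2*Y ↦ -2·0·0·1 = 0
  -2*X**2*Z ↦ -2·0·1·6 = 0
  2*X*Y**2 ↦ 2·0·0·1 = 0
  3*X*Y*Z ↦ 3·0·0·6 = 0
  -2*X*Z**2 ↦ -2·0·1·36 = 0
  Y**3 ↦ 1·1·0·1 = 0
  3*Y**2*Z ↦ 3·1·0·6 = 0
  -2*Y*Z**2 ↦ -2·1·0·36 = 0
  3*Z**3 ↦ 3·1·1·216 = 648
Sum: F(0, 0, 6) = (0) + (0) + (0) + (0) + (0) + (0) + (0) + (0) + (0) + (648) = 648.
Reducing mod 7: 648 ≡ 4 (mod 7).
Since F(a, b, c) ≡ 4 ≠ 0 (mod 7), P does NOT lie on the curve.


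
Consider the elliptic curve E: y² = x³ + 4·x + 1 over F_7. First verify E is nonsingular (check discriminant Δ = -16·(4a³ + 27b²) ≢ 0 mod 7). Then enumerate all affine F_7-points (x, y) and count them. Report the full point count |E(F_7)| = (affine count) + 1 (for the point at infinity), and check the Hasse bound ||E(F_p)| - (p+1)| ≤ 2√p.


Affine points = {(0, 1), (0, 6), (4, 2), (4, 5)}; affine count = 4; |E(F_7)| = 5.

Discriminant check: Δ ∝ 4a³ + 27b² = 4·4³ + 27·1² = 4·64 + 27·1 ≡ 3 (mod 7). Nonzero ⇒ E is nonsingular.
For each x ∈ F_7, compute rhs = x³ + 4·x + 1 mod 7, then count y ∈ F_7 with y² ≡ rhs.
  x = 0: rhs = 1, matching y values: 1, 6 (2 points).
  x = 1: rhs = 6, matching y values: none (0 points).
  x = 2: rhs = 3, matching y values: none (0 points).
  x = 3: rhs = 5, matching y values: none (0 points).
  x = 4: rhs = 4, matching y values: 2, 5 (2 points).
  x = 5: rhs = 6, matching y values: none (0 points).
  x = 6: rhs = 3, matching y values: none (0 points).
Total affine count: 4.
Full point count |E(F_7)| = 4 + 1 = 5.
Hasse bound: |5 − (7+1)| = |-3| = 3 ≤ 2√7 ≈ 5.2915 ✓.


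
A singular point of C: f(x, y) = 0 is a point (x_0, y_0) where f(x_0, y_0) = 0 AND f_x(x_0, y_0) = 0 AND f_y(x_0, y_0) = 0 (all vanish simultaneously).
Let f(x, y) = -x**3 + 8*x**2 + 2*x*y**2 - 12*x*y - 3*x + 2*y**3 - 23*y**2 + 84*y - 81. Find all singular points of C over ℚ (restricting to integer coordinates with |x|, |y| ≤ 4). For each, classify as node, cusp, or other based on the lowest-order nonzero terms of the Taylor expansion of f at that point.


Singular points: {(3, 3)}; classification: node.

Compute partial derivatives:
  f_x = -3*x**2 + 16*x + 2*y**2 - 12*y - 3.
  f_y = 4*x*y - 12*x + 6*y**2 - 46*y + 84.
Scan x_0 ∈ {−4, ..., 4}. For each x_0, f_y(x_0, y) is a polynomial in y; find its integer roots y ∈ {−4, ..., 4}, then test f_x and f at those candidates.
  x = -4: f_y(-4, y) = 6*y**2 - 62*y + 132; vanishes at y ∈ {3}. (-4, 3): f_x = -133 ≠ 0.
  x = -3: f_y(-3, y) = 6*y**2 - 58*y + 120; vanishes at y ∈ {3}. (-3, 3): f_x = -96 ≠ 0.
  x = -2: f_y(-2, y) = 6*y**2 - 54*y + 108; vanishes at y ∈ {3}. (-2, 3): f_x = -65 ≠ 0.
  x = -1: f_y(-1, y) = 6*y**2 - 50*y + 96; vanishes at y ∈ {3}. (-1, 3): f_x = -40 ≠ 0.
  x = 0: f_y(0, y) = 6*y**2 - 46*y + 84; vanishes at y ∈ {3}. (0, 3): f_x = -21 ≠ 0.
  x = 1: f_y(1, y) = 6*y**2 - 42*y + 72; vanishes at y ∈ {3, 4}. (1, 3): f_x = -8 ≠ 0; (1, 4): f_x = -6 ≠ 0.
  x = 2: f_y(2, y) = 6*y**2 - 38*y + 60; vanishes at y ∈ {3}. (2, 3): f_x = -1 ≠ 0.
  x = 3: f_y(3, y) = 6*y**2 - 34*y + 48; vanishes at y ∈ {3}. (3, 3): f_x = 0, f = 0 — SINGULAR.
  x = 4: f_y(4, y) = 6*y**2 - 30*y + 36; vanishes at y ∈ {2, 3}. (4, 2): f_x = -3 ≠ 0; (4, 3): f_x = -5 ≠ 0.
Only singular point on the grid: (3, 3).
Classify: substitute x = 3 + u, y = 3 + v and expand: f = -u**3 - u**2 + 2*u*v**2 + 2*v**3 + v**2.
No constant or linear terms (consistent with a singular point). Quadratic part: -u**2 + v**2. Cubic part: -u**3 + 2*u*v**2 + 2*v**3.
The quadratic part v**2 - u**2 = (v − u)(v + u) splits into two distinct linear factors, so there are two distinct tangent lines y − 3 = ±(x − 3) — this is a node (ordinary double point).
Classification: node.


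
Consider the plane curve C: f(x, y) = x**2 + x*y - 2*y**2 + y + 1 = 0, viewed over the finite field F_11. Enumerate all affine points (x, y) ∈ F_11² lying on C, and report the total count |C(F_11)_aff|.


Affine F_11-points: {(0, 1), (0, 5), (1, 4), (1, 8), (2, 8), (2, 10), (6, 4), (6, 5), (10, 1), (10, 10)}; count = 10.

For each of the 121 pairs (x, y) ∈ F_11², evaluate f(x, y) mod 11. Record the zeros.
  x = 0: [0↦1, 1↦0, 2↦6, 3↦8, 4↦6, 5↦0, 6↦1, 7↦9, 8↦2, 9↦2, 10↦9]  zeros at y ∈ {1, 5}
  x = 1: [0↦2, 1↦2, 2↦9, 3↦1, 4↦0, 5↦6, 6↦8, 7↦6, 8↦0, 9↦1, 10↦9]  zeros at y ∈ {4, 8}
  x = 2: [0↦5, 1↦6, 2↦3, 3↦7, 4↦7, 5↦3, 6↦6, 7↦5, 8↦0, 9↦2, 10↦0]  zeros at y ∈ {8, 10}
  x = 3: [0↦10, 1↦1, 2↦10, 3↦4, 4↦5, 5↦2, 6↦6, 7↦6, 8↦2, 9↦5, 10↦4]  zeros at y ∈ ∅
  x = 4: [0↦6, 1↦9, 2↦8, 3↦3, 4↦5, 5↦3, 6↦8, 7↦9, 8↦6, 9↦10, 10↦10]  zeros at y ∈ ∅
  x = 5: [0↦4, 1↦8, 2↦8, 3↦4, 4↦7, 5↦6, 6↦1, 7↦3, 8↦1, 9↦6, 10↦7]  zeros at y ∈ ∅
  x = 6: [0↦4, 1↦9, 2↦10, 3↦7, 4↦0, 5↦0, 6↦7, 7↦10, 8↦9, 9↦4, 10↦6]  zeros at y ∈ {4, 5}
  x = 7: [0↦6, 1↦1, 2↦3, 3↦1, 4↦6, 5↦7, 6↦4, 7↦8, 8↦8, 9↦4, 10↦7]  zeros at y ∈ ∅
  x = 8: [0↦10, 1↦6, 2↦9, 3↦8, 4↦3, 5↦5, 6↦3, 7↦8, 8↦9, 9↦6, 10↦10]  zeros at y ∈ ∅
  x = 9: [0↦5, 1↦2, 2↦6, 3↦6, 4↦2, 5↦5, 6↦4, 7↦10, 8↦1, 9↦10, 10↦4]  zeros at y ∈ ∅
  x = 10: [0↦2, 1↦0, 2↦5, 3↦6, 4↦3, 5↦7, 6↦7, 7↦3, 8↦6, 9↦5, 10↦0]  zeros at y ∈ {1, 10}
Collecting zeros: affine points = {(0, 1), (0, 5), (1, 4), (1, 8), (2, 8), (2, 10), (6, 4), (6, 5), (10, 1), (10, 10)}.
Total count |C(F_11)_aff| = 10.
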